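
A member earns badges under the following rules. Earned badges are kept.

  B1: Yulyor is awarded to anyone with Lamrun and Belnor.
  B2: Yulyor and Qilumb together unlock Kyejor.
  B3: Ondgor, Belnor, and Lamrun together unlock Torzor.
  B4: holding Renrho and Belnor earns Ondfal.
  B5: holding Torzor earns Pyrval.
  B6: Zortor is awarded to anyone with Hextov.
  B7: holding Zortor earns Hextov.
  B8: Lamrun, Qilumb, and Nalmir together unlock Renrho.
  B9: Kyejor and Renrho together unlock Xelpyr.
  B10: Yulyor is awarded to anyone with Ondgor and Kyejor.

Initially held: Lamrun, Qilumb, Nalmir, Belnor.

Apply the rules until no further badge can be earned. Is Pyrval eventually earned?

Pyrval would need Torzor (B5), but Torzor is never earned.

No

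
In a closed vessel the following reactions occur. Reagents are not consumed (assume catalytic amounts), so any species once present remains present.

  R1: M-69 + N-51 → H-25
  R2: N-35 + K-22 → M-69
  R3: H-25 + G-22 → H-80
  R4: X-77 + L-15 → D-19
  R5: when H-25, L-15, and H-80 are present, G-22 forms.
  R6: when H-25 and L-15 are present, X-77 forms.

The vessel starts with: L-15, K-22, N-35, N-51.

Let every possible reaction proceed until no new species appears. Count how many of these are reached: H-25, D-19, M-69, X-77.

N-35 and K-22 present → M-69 forms (R2).
M-69 and N-51 present → H-25 forms (R1).
H-25 and L-15 present → X-77 forms (R6).
X-77 and L-15 present → D-19 forms (R4).
H-25: reached.
D-19: reached.
M-69: reached.
X-77: reached.
All 4 are reached.

4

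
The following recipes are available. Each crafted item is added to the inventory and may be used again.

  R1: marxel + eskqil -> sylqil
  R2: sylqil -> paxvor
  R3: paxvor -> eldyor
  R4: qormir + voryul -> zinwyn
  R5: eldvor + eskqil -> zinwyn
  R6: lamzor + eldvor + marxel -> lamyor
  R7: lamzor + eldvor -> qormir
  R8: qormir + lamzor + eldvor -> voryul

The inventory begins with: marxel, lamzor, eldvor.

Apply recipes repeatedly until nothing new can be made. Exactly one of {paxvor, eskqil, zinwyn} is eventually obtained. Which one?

zinwyn

Using R7, lamzor and eldvor make qormir.
Using R8, qormir, lamzor, and eldvor make voryul.
qormir + voryul -> zinwyn (R4).
No rule produces eskqil, and it is not given. paxvor would need sylqil (R2), but sylqil is never obtained.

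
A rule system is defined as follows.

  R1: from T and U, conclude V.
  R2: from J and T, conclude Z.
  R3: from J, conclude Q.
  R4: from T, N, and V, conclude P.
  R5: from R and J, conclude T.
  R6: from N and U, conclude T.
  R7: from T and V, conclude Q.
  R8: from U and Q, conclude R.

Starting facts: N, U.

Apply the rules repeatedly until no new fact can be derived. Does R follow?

From N and U, R6 gives T.
From T and U, R1 gives V.
From T and V, R7 gives Q.
From U and Q, R8 gives R.

Yes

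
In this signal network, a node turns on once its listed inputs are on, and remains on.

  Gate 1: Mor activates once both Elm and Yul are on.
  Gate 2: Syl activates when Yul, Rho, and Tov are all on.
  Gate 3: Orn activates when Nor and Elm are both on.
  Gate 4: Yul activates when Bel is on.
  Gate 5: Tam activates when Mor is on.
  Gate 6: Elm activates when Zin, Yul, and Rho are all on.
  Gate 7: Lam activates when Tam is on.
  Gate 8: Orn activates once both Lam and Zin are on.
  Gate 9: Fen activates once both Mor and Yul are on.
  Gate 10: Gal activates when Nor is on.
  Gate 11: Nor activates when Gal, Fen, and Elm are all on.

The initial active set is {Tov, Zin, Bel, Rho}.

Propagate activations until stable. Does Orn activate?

Yes

Bel is on, so Yul activates (Gate 4).
Zin, Yul, and Rho are on, so Elm activates (Gate 6).
Elm and Yul are on, so Mor activates (Gate 1).
Mor is on, so Tam activates (Gate 5).
Tam is on, so Lam activates (Gate 7).
Lam and Zin are on, so Orn activates (Gate 8).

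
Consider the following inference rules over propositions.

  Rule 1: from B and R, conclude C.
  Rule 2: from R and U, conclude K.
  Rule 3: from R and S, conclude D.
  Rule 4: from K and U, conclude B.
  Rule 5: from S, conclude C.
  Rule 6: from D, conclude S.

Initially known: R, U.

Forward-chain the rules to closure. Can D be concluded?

No

D would need R and S (Rule 3), but S is never established.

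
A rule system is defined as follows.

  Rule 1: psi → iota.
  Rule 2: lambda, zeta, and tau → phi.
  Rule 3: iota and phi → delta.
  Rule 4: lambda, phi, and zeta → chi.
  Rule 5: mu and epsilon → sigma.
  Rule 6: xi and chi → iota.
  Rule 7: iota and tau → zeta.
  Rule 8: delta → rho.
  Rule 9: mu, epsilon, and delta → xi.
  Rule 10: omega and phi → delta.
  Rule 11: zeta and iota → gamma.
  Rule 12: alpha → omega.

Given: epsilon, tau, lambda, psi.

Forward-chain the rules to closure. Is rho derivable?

From psi, Rule 1 gives iota.
From iota and tau, Rule 7 gives zeta.
lambda, zeta, and tau hold, so phi follows (Rule 2).
From iota and phi, Rule 3 gives delta.
From delta, Rule 8 gives rho.

Yes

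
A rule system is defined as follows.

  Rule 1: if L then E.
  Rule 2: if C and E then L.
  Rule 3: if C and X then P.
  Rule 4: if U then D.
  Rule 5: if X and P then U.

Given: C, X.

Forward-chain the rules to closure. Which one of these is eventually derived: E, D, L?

C and X hold, so P follows (Rule 3).
X and P hold, so U follows (Rule 5).
From U, Rule 4 gives D.
L would need C and E (Rule 2), but E is never established. E would need L (Rule 1), but L is never established.

D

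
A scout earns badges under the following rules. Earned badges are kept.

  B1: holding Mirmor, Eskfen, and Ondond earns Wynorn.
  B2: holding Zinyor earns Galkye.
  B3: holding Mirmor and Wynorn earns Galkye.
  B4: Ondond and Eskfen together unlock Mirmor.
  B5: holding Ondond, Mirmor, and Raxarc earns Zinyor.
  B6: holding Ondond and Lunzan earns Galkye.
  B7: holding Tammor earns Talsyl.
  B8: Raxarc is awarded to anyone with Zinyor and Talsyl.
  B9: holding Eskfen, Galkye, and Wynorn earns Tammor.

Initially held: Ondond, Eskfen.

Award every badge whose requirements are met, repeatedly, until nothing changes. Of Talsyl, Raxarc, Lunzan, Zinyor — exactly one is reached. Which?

With Ondond and Eskfen, Mirmor is earned (B4).
With Mirmor, Eskfen, and Ondond, Wynorn is earned (B1).
With Mirmor and Wynorn, Galkye is earned (B3).
With Eskfen, Galkye, and Wynorn, Tammor is earned (B9).
With Tammor, Talsyl is earned (B7).
Zinyor would need Ondond, Mirmor, and Raxarc (B5), but Raxarc is never earned. No rule produces Lunzan, and it is not given. Raxarc would need Zinyor and Talsyl (B8), but Zinyor is never earned.

Talsyl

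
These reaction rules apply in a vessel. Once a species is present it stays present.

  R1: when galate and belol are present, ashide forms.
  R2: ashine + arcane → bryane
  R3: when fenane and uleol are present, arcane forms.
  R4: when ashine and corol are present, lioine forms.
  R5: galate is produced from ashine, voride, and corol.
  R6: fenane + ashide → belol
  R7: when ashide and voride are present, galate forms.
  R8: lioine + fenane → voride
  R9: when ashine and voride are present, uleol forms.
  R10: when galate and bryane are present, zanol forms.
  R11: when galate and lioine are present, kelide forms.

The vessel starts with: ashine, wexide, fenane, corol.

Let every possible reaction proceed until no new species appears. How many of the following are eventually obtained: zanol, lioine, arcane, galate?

ashine and corol present → lioine forms (R4).
lioine and fenane present → voride forms (R8).
ashine, voride, and corol present → galate forms (R5).
ashine and voride present → uleol forms (R9).
fenane and uleol present → arcane forms (R3).
ashine and arcane present → bryane forms (R2).
galate and bryane present → zanol forms (R10).
zanol: reached.
lioine: reached.
arcane: reached.
galate: reached.
All 4 are reached.

4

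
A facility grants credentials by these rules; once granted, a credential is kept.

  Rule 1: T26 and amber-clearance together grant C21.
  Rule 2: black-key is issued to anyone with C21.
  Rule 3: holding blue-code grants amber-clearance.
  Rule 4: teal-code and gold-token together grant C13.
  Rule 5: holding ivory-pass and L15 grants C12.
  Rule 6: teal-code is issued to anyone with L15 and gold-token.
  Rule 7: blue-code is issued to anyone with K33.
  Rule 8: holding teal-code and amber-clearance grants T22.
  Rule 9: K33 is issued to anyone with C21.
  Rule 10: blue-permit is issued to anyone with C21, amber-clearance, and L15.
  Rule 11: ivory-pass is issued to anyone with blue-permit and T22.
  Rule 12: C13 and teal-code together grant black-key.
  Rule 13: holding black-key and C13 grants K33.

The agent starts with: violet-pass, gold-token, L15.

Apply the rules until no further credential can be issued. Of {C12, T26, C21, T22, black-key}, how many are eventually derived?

Holding L15 and gold-token grants teal-code (Rule 6).
Holding teal-code and gold-token grants C13 (Rule 4).
Holding C13 and teal-code grants black-key (Rule 12).
Holding black-key and C13 grants K33 (Rule 13).
Holding K33 grants blue-code (Rule 7).
Holding blue-code grants amber-clearance (Rule 3).
Holding teal-code and amber-clearance grants T22 (Rule 8).
C12 would need ivory-pass and L15 (Rule 5), but ivory-pass is never granted.
No rule produces T26, and it is not given.
C21 would need T26 and amber-clearance (Rule 1), but T26 is never granted.
T22: reached.
black-key: reached.
Reached: T22 and black-key — 2 of the 5.

2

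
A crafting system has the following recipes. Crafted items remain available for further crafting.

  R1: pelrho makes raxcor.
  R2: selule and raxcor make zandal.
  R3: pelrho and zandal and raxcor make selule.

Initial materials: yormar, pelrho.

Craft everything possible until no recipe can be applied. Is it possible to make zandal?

zandal would need selule and raxcor (R2), but selule is never obtained.

No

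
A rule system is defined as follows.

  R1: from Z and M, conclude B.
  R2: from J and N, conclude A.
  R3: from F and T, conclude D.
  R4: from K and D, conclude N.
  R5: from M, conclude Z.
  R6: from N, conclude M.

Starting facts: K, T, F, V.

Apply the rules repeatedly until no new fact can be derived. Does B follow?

F and T hold, so D follows (R3).
K and D hold, so N follows (R4).
N holds, so M follows (R6).
From M, R5 gives Z.
Z and M hold, so B follows (R1).

Yes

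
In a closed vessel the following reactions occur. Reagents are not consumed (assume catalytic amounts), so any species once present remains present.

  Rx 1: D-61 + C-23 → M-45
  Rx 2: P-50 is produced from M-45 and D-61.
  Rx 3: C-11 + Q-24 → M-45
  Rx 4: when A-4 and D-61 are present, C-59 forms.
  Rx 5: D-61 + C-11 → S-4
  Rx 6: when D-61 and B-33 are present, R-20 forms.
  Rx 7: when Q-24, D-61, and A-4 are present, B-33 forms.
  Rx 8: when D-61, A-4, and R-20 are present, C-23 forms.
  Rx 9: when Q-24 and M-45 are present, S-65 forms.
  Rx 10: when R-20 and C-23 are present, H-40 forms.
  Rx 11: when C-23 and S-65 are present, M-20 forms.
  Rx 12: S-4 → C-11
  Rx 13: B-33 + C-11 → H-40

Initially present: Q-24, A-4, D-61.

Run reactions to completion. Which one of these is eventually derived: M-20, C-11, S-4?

Q-24, D-61, and A-4 present → B-33 forms (Rx 7).
D-61 and B-33 present → R-20 forms (Rx 6).
D-61, A-4, and R-20 present → C-23 forms (Rx 8).
D-61 and C-23 present → M-45 forms (Rx 1).
Q-24 and M-45 present → S-65 forms (Rx 9).
C-23 and S-65 present → M-20 forms (Rx 11).
S-4 would need D-61 and C-11 (Rx 5), but C-11 never forms. C-11 would need S-4 (Rx 12), but S-4 never forms.

M-20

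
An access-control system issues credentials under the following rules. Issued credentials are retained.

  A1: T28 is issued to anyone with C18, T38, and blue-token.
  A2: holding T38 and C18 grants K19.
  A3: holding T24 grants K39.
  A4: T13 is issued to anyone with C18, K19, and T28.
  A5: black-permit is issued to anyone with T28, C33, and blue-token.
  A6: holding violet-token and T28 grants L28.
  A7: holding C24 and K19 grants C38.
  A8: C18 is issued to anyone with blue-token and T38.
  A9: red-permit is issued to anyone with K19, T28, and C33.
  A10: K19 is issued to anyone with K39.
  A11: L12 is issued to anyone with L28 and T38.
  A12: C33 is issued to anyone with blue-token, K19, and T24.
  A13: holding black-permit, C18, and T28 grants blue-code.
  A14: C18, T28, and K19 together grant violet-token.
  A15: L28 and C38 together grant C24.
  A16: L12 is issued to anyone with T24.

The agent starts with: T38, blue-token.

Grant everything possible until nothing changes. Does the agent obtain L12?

Yes

Holding blue-token and T38 grants C18 (A8).
Holding T38 and C18 grants K19 (A2).
Holding C18, T38, and blue-token grants T28 (A1).
Holding C18, T28, and K19 grants violet-token (A14).
Holding violet-token and T28 grants L28 (A6).
Holding L28 and T38 grants L12 (A11).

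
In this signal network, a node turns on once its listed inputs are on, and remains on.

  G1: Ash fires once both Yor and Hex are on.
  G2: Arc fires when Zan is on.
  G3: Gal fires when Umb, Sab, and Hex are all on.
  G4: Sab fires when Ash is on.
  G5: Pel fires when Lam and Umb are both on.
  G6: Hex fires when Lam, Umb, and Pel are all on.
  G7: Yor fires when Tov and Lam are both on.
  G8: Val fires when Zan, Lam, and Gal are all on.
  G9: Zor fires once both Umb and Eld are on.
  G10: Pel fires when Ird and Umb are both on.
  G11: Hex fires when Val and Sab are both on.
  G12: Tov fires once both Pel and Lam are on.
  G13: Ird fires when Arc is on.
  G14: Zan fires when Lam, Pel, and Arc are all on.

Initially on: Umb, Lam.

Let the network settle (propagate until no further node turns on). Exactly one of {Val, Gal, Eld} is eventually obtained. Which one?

Gal

Lam and Umb are on, so Pel fires (G5).
Pel and Lam are on, so Tov fires (G12).
Lam, Umb, and Pel are on, so Hex fires (G6).
G7: Tov and Lam on → Yor on.
G1: Yor and Hex on → Ash on.
Ash is on, so Sab fires (G4).
G3: Umb, Sab, and Hex on → Gal on.
Val would need Zan, Lam, and Gal (G8), but Zan never turns on. No rule produces Eld, and it is not given.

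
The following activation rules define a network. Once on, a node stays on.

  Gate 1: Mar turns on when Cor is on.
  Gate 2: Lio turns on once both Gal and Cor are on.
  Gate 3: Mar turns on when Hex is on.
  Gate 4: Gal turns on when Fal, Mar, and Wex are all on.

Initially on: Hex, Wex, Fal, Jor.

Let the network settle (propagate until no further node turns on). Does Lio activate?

Lio would need Gal and Cor (Gate 2), but Cor never turns on.

No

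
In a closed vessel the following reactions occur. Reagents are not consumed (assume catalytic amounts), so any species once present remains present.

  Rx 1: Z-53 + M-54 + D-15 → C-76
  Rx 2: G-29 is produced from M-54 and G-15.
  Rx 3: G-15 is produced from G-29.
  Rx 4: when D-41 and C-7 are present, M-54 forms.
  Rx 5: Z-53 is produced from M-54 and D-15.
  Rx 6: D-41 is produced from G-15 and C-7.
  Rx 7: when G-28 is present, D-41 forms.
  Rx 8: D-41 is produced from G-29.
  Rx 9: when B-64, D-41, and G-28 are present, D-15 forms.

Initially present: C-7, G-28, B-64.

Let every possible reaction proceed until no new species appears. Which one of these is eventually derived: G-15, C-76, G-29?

G-28 present → D-41 forms (Rx 7).
B-64, D-41, and G-28 present → D-15 forms (Rx 9).
D-41 and C-7 present → M-54 forms (Rx 4).
M-54 and D-15 present → Z-53 forms (Rx 5).
Z-53, M-54, and D-15 present → C-76 forms (Rx 1).
G-15 would need G-29 (Rx 3), but G-29 never forms. G-29 would need M-54 and G-15 (Rx 2), but G-15 never forms.

C-76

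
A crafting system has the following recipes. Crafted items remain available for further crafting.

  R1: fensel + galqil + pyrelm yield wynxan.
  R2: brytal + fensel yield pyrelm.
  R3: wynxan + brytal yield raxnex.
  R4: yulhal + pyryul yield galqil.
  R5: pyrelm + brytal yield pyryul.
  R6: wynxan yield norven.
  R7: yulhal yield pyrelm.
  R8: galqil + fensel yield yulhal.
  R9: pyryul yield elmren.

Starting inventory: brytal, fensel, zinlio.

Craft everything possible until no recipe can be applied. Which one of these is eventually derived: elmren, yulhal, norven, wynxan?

elmren

Using R2, brytal and fensel make pyrelm.
pyrelm + brytal → pyryul (R5).
pyryul → elmren (R9).
wynxan would need fensel, galqil, and pyrelm (R1), but galqil is never obtained. yulhal would need galqil and fensel (R8), but galqil is never obtained. norven would need wynxan (R6), but wynxan is never obtained.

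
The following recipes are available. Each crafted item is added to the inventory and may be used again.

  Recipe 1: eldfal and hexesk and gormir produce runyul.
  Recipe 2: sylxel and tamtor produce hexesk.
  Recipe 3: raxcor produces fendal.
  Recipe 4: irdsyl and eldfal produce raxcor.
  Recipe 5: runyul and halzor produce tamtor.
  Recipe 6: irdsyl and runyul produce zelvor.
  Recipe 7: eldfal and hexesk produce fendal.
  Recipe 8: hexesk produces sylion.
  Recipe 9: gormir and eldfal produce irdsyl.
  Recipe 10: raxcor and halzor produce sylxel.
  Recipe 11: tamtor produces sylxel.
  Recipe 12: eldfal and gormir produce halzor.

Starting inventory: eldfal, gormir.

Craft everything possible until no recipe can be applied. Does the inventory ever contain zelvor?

No

zelvor would need irdsyl and runyul (Recipe 6), but runyul is never obtained.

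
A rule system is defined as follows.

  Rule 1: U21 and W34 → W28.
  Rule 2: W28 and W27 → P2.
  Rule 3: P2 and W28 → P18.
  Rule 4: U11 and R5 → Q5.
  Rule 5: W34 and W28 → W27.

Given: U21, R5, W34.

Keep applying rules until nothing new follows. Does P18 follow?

Yes

From U21 and W34, Rule 1 gives W28.
From W34 and W28, Rule 5 gives W27.
From W28 and W27, Rule 2 gives P2.
P2 and W28 hold, so P18 follows (Rule 3).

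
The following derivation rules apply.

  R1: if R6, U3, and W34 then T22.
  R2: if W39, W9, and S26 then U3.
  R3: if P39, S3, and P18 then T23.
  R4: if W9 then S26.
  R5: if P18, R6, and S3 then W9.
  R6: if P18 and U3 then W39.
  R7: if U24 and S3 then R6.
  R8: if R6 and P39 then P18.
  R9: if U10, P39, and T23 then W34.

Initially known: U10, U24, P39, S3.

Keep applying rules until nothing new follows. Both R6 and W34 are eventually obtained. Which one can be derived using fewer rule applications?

R6

R6: From U24 and S3, R7 gives R6. [1 rule application]
W34: From U24 and S3, R7 gives R6. R6 and P39 hold, so P18 follows (R8). From P39, S3, and P18, R3 gives T23. U10, P39, and T23 hold, so W34 follows (R9). [4 rule applications]
R6 needs fewer.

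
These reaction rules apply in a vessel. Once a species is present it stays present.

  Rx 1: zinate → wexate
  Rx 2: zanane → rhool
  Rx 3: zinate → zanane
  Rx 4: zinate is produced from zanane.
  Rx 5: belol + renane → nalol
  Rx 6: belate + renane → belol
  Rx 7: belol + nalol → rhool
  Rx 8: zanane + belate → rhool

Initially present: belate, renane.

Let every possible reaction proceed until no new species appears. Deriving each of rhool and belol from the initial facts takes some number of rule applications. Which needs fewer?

belol: belate and renane present → belol forms (Rx 6). [1 rule application]
rhool: belate and renane present → belol forms (Rx 6). belol and renane present → nalol forms (Rx 5). belol and nalol present → rhool forms (Rx 7). [3 rule applications]
belol needs fewer.

belol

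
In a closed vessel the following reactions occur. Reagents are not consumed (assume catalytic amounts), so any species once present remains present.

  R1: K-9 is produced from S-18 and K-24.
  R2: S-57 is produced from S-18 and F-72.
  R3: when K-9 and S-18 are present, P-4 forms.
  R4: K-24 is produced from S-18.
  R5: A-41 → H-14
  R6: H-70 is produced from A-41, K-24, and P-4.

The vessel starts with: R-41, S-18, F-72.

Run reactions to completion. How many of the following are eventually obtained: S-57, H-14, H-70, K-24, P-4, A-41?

3

S-18 and F-72 present → S-57 forms (R2).
S-18 present → K-24 forms (R4).
S-18 and K-24 present → K-9 forms (R1).
K-9 and S-18 present → P-4 forms (R3).
S-57: reached.
H-14 would need A-41 (R5), but A-41 never forms.
H-70 would need A-41, K-24, and P-4 (R6), but A-41 never forms.
K-24: reached.
P-4: reached.
No rule produces A-41, and it is not given.
Reached: S-57, K-24, and P-4 — 3 of the 6.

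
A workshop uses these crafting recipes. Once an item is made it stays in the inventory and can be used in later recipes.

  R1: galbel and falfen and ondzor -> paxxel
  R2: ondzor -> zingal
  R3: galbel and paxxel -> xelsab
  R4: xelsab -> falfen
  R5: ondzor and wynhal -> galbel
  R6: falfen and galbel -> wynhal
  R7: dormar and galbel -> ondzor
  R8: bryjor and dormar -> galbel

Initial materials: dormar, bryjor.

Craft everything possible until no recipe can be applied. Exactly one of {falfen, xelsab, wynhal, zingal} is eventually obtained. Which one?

zingal

bryjor and dormar -> galbel (R8).
dormar and galbel -> ondzor (R7).
ondzor -> zingal (R2).
falfen would need xelsab (R4), but xelsab is never obtained. wynhal would need falfen and galbel (R6), but falfen is never obtained. xelsab would need galbel and paxxel (R3), but paxxel is never obtained.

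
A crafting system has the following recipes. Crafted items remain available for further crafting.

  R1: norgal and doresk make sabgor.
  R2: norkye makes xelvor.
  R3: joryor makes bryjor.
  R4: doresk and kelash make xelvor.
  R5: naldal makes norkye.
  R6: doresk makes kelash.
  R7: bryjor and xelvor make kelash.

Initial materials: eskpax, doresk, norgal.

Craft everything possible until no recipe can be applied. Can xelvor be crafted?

doresk → kelash (R6).
Using R4, doresk and kelash make xelvor.

Yes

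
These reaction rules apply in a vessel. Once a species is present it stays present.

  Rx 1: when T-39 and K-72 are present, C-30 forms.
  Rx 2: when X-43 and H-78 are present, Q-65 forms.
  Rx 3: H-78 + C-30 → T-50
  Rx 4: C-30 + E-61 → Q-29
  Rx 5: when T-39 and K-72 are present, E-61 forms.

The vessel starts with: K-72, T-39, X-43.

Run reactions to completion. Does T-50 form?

T-50 would need H-78 and C-30 (Rx 3), but H-78 never forms.

No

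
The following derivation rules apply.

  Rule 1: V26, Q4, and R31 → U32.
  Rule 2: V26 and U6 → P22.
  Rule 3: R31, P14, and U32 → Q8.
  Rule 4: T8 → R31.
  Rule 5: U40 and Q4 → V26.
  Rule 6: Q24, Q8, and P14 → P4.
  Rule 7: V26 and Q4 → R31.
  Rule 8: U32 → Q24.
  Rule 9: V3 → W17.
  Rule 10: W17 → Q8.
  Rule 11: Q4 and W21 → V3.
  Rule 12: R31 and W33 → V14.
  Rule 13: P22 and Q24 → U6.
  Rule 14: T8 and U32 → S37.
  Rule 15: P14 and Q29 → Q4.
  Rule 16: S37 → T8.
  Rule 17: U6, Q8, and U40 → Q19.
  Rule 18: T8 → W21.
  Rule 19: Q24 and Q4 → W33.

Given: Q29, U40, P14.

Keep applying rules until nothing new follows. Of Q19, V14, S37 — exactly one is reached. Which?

P14 and Q29 hold, so Q4 follows (Rule 15).
U40 and Q4 hold, so V26 follows (Rule 5).
V26 and Q4 hold, so R31 follows (Rule 7).
From V26, Q4, and R31, Rule 1 gives U32.
U32 holds, so Q24 follows (Rule 8).
Q24 and Q4 hold, so W33 follows (Rule 19).
From R31 and W33, Rule 12 gives V14.
S37 would need T8 and U32 (Rule 14), but T8 is never established. Q19 would need U6, Q8, and U40 (Rule 17), but U6 is never established.

V14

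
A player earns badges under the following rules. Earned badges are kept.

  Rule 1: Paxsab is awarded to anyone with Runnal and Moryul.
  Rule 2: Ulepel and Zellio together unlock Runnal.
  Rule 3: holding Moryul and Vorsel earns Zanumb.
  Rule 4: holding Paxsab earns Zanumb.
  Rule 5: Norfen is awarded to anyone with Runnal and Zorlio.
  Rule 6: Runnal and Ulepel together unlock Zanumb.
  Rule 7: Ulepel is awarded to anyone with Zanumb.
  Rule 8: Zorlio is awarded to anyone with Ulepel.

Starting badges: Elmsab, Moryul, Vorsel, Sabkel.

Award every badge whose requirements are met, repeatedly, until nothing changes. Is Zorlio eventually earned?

With Moryul and Vorsel, Zanumb is earned (Rule 3).
With Zanumb, Ulepel is earned (Rule 7).
With Ulepel, Zorlio is earned (Rule 8).

Yes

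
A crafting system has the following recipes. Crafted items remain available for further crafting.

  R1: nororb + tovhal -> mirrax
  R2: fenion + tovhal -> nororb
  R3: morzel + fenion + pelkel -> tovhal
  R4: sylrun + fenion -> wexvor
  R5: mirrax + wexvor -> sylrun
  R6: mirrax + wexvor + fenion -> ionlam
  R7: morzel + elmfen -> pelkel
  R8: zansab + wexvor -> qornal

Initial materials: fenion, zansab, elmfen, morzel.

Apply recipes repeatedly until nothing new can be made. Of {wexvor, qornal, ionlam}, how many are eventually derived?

0

wexvor would need sylrun and fenion (R4), but sylrun is never obtained.
qornal would need zansab and wexvor (R8), but wexvor is never obtained.
ionlam would need mirrax, wexvor, and fenion (R6), but wexvor is never obtained.
None of the 3 are reached.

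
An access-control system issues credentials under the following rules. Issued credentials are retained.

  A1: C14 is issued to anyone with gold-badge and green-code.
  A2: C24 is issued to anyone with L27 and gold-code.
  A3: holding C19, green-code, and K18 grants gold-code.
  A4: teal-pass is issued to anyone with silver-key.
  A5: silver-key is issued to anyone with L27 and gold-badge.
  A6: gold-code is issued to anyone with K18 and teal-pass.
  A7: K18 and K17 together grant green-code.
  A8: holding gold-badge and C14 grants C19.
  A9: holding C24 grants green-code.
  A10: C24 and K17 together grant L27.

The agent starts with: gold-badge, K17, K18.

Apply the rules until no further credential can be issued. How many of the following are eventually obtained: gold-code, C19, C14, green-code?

4

Holding K18 and K17 grants green-code (A7).
Holding gold-badge and green-code grants C14 (A1).
Holding gold-badge and C14 grants C19 (A8).
Holding C19, green-code, and K18 grants gold-code (A3).
gold-code: reached.
C19: reached.
C14: reached.
green-code: reached.
All 4 are reached.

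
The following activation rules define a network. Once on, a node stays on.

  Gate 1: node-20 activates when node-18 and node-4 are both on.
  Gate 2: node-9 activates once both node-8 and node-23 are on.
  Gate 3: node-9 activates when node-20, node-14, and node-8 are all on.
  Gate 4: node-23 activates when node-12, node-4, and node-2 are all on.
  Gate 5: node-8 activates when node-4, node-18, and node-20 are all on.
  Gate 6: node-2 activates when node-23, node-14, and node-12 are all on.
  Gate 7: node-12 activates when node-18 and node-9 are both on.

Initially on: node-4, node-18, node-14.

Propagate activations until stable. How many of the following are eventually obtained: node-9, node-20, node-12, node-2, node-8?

node-18 and node-4 are on, so node-20 activates (Gate 1).
node-4, node-18, and node-20 are on, so node-8 activates (Gate 5).
node-20, node-14, and node-8 are on, so node-9 activates (Gate 3).
node-18 and node-9 are on, so node-12 activates (Gate 7).
node-9: reached.
node-20: reached.
node-12: reached.
node-2 would need node-23, node-14, and node-12 (Gate 6), but node-23 never turns on.
node-8: reached.
Reached: node-9, node-20, node-12, and node-8 — 4 of the 5.

4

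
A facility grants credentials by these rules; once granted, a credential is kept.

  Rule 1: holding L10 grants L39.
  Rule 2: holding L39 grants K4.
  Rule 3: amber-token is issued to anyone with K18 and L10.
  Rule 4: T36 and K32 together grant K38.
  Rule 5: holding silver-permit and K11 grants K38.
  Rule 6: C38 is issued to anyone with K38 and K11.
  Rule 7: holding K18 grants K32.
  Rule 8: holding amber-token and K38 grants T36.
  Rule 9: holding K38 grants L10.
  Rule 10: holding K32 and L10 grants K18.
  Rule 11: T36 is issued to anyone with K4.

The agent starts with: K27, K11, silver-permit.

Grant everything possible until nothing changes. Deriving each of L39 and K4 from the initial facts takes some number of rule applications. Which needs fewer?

L39: Holding silver-permit and K11 grants K38 (Rule 5). Holding K38 grants L10 (Rule 9). Holding L10 grants L39 (Rule 1). [3 rule applications]
K4: Holding silver-permit and K11 grants K38 (Rule 5). Holding K38 grants L10 (Rule 9). Holding L10 grants L39 (Rule 1). Holding L39 grants K4 (Rule 2). [4 rule applications]
L39 needs fewer.

L39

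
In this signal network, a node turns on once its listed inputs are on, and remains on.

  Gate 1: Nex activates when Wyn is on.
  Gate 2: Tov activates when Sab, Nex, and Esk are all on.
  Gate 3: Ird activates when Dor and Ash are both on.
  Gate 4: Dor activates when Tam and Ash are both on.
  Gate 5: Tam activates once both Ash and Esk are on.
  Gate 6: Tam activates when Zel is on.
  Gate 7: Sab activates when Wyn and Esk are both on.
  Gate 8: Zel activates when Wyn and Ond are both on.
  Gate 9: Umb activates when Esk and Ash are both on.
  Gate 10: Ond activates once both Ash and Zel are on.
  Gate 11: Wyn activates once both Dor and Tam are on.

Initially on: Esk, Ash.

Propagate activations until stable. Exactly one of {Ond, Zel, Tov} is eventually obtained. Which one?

Tov

Ash and Esk are on, so Tam activates (Gate 5).
Gate 4: Tam and Ash on → Dor on.
Gate 11: Dor and Tam on → Wyn on.
Wyn and Esk are on, so Sab activates (Gate 7).
Gate 1: Wyn on → Nex on.
Gate 2: Sab, Nex, and Esk on → Tov on.
Zel would need Wyn and Ond (Gate 8), but Ond never turns on. Ond would need Ash and Zel (Gate 10), but Zel never turns on.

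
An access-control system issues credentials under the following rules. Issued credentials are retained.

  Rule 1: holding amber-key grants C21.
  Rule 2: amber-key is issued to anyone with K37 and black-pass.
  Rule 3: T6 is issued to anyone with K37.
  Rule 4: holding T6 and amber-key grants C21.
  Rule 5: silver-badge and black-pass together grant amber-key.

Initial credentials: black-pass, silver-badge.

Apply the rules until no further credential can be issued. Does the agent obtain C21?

Holding silver-badge and black-pass grants amber-key (Rule 5).
Holding amber-key grants C21 (Rule 1).

Yes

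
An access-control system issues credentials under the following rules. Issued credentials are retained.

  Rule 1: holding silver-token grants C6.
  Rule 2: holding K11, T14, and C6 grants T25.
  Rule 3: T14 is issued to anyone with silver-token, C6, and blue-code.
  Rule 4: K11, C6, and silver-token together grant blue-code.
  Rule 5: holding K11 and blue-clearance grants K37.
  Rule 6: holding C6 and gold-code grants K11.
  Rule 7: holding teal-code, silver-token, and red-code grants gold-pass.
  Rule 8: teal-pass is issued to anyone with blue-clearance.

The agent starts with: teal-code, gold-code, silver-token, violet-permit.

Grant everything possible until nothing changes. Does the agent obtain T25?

Holding silver-token grants C6 (Rule 1).
Holding C6 and gold-code grants K11 (Rule 6).
Holding K11, C6, and silver-token grants blue-code (Rule 4).
Holding silver-token, C6, and blue-code grants T14 (Rule 3).
Holding K11, T14, and C6 grants T25 (Rule 2).

Yes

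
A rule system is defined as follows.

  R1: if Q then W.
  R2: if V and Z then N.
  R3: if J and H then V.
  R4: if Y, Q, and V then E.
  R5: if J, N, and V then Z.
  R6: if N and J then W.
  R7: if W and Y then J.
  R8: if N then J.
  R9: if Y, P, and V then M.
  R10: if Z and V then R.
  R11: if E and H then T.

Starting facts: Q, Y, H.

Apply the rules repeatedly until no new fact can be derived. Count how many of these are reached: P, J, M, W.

From Q, R1 gives W.
W and Y hold, so J follows (R7).
No rule produces P, and it is not given.
J: reached.
M would need Y, P, and V (R9), but P is never established.
W: reached.
Reached: J and W — 2 of the 4.

2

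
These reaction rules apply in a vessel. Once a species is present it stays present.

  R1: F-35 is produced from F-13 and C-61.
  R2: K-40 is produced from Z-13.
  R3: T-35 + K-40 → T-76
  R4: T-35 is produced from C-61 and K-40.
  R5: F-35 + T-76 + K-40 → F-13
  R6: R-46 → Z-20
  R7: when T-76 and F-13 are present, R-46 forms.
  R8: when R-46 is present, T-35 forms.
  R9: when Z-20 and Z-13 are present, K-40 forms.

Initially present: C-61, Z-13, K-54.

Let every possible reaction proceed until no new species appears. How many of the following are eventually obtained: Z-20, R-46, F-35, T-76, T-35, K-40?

Z-13 present → K-40 forms (R2).
C-61 and K-40 present → T-35 forms (R4).
T-35 and K-40 present → T-76 forms (R3).
Z-20 would need R-46 (R6), but R-46 never forms.
R-46 would need T-76 and F-13 (R7), but F-13 never forms.
F-35 would need F-13 and C-61 (R1), but F-13 never forms.
T-76: reached.
T-35: reached.
K-40: reached.
Reached: T-76, T-35, and K-40 — 3 of the 6.

3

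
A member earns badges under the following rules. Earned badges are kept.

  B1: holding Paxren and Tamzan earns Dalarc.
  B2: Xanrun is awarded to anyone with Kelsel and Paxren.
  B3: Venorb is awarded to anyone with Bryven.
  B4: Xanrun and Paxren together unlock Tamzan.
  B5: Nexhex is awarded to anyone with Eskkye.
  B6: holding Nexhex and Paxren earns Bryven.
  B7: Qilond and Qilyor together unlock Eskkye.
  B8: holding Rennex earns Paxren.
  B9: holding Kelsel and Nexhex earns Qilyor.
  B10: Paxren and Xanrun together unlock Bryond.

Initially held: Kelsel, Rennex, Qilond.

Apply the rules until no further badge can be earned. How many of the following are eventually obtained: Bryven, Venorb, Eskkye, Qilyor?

0

Bryven would need Nexhex and Paxren (B6), but Nexhex is never earned.
Venorb would need Bryven (B3), but Bryven is never earned.
Eskkye would need Qilond and Qilyor (B7), but Qilyor is never earned.
Qilyor would need Kelsel and Nexhex (B9), but Nexhex is never earned.
None of the 4 are reached.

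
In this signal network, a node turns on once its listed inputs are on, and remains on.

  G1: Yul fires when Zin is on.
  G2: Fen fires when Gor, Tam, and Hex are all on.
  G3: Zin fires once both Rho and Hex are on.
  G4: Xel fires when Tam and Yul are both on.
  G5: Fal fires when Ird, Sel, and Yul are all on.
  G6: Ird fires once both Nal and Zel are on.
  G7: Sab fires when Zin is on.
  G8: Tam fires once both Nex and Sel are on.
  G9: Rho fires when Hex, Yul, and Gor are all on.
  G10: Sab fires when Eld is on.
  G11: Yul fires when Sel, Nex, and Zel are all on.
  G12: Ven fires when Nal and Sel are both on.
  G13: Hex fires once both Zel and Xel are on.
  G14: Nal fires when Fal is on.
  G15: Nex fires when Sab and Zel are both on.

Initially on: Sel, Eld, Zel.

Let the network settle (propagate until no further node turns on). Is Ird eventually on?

No

Ird would need Nal and Zel (G6), but Nal never turns on.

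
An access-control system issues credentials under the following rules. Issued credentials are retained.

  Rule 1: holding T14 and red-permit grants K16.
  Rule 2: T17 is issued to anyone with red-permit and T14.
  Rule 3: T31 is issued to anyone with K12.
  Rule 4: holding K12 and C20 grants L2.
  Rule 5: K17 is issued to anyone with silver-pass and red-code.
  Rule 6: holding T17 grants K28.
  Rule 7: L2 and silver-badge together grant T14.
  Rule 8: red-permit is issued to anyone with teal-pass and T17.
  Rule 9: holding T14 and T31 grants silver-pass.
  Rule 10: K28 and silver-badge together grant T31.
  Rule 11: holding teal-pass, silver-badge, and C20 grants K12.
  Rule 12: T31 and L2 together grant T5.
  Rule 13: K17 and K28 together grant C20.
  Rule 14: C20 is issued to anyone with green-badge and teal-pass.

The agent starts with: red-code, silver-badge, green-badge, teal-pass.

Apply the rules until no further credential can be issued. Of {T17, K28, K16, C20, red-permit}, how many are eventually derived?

1

Holding green-badge and teal-pass grants C20 (Rule 14).
T17 would need red-permit and T14 (Rule 2), but red-permit is never granted.
K28 would need T17 (Rule 6), but T17 is never granted.
K16 would need T14 and red-permit (Rule 1), but red-permit is never granted.
C20: reached.
red-permit would need teal-pass and T17 (Rule 8), but T17 is never granted.
Reached: C20 — 1 of the 5.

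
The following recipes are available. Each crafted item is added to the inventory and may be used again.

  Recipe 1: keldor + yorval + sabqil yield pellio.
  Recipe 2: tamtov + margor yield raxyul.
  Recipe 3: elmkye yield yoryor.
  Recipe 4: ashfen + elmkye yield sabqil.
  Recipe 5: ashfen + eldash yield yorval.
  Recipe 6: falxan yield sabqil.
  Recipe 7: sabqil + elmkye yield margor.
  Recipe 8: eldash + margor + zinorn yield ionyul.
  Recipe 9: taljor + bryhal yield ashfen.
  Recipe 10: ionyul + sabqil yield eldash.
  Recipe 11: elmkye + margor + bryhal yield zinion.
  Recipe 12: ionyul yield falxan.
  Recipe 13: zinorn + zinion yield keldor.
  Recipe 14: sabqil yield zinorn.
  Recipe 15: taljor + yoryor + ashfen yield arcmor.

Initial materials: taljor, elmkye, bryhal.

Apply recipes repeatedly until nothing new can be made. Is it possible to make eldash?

eldash would need ionyul and sabqil (Recipe 10), but ionyul is never obtained.

No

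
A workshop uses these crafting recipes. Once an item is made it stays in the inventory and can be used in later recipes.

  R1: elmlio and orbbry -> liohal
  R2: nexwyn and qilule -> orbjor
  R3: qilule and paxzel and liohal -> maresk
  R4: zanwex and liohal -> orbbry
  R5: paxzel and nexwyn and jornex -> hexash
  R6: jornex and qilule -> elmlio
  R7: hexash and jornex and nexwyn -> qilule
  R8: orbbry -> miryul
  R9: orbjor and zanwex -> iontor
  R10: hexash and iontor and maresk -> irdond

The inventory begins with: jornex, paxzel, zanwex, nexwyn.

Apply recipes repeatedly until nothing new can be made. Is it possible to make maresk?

No

maresk would need qilule, paxzel, and liohal (R3), but liohal is never obtained.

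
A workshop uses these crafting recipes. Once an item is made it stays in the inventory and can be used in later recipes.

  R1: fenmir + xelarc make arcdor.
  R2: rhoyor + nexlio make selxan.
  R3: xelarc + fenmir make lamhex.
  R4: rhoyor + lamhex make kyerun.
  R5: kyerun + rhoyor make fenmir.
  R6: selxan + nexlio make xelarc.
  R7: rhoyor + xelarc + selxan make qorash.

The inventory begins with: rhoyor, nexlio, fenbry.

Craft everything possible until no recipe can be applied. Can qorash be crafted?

Yes

Using R2, rhoyor and nexlio make selxan.
selxan + nexlio → xelarc (R6).
rhoyor + xelarc + selxan → qorash (R7).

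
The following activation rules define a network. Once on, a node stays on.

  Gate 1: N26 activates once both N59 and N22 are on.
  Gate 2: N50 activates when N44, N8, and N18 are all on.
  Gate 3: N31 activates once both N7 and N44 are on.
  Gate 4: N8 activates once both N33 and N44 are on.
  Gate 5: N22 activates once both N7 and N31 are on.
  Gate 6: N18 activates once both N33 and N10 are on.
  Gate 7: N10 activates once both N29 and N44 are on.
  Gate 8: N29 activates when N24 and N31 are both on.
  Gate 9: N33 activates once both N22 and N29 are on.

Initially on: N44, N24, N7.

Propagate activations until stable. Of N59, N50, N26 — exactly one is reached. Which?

N50

N7 and N44 are on, so N31 activates (Gate 3).
Gate 5: N7 and N31 on → N22 on.
Gate 8: N24 and N31 on → N29 on.
Gate 9: N22 and N29 on → N33 on.
Gate 7: N29 and N44 on → N10 on.
Gate 6: N33 and N10 on → N18 on.
N33 and N44 are on, so N8 activates (Gate 4).
Gate 2: N44, N8, and N18 on → N50 on.
No rule produces N59, and it is not given. N26 would need N59 and N22 (Gate 1), but N59 never turns on.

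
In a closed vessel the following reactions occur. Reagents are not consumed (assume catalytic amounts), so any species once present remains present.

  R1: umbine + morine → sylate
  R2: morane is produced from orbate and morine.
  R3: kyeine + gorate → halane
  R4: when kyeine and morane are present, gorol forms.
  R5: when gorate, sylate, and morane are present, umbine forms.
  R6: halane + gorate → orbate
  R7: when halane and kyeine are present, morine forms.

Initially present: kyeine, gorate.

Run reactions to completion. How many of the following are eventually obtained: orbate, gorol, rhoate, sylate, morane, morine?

kyeine and gorate present → halane forms (R3).
halane and kyeine present → morine forms (R7).
halane and gorate present → orbate forms (R6).
orbate and morine present → morane forms (R2).
kyeine and morane present → gorol forms (R4).
orbate: reached.
gorol: reached.
No rule produces rhoate, and it is not given.
sylate would need umbine and morine (R1), but umbine never forms.
morane: reached.
morine: reached.
Reached: orbate, gorol, morane, and morine — 4 of the 6.

4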